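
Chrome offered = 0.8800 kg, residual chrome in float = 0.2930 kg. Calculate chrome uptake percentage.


Formula: Uptake = (offered - residual) / offered * 100
Substituting: Uptake = (0.8800 - 0.2930) / 0.8800 * 100
Result: 66.7045 %


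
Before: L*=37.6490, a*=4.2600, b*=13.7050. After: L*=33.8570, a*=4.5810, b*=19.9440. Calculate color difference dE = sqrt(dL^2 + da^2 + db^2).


dL = -3.7920, da = 0.3210, db = 6.2390
dE = sqrt((-3.7920)^2 + 0.3210^2 + 6.2390^2) = 7.3080


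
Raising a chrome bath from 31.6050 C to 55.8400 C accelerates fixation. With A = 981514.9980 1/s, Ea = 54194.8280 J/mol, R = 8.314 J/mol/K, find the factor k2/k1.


T1 = 31.6050 + 273.15 = 304.7550 K; T2 = 55.8400 + 273.15 = 328.9900 K
k1 = A * exp(-Ea/(R*T1)) = 981514.9980 * exp(-54194.8280/(8.314*304.7550)) = 5.0424e-04 1/s
k2 = A * exp(-Ea/(R*T2)) = 981514.9980 * exp(-54194.8280/(8.314*328.9900)) = 0.00243739 1/s
k2/k1 = 0.00243739 / 5.0424e-04 = 4.8338


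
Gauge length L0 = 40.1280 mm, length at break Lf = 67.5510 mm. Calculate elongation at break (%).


Formula: Elongation = (Lf - L0) / L0 * 100
Substituting: Elongation = (67.5510 - 40.1280) / 40.1280 * 100
Result: 68.3388 %


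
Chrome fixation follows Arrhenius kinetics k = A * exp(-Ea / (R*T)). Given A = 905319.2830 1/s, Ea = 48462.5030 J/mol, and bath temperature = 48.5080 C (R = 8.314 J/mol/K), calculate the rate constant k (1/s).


T_K = T_C + 273.15 = 48.5080 + 273.15 = 321.6580 K
exponent = -Ea / (R * T_K) = -48462.5030 / (8.314 * 321.6580) = -18.1218
k = A * exp(exponent) = 905319.2830 * exp(-18.1218) = 0.0122068 1/s


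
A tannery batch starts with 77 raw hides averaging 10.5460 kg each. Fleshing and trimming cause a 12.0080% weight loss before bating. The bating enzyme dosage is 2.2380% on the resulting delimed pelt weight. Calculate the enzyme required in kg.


Total_raw = N * avg_wt = 77 * 10.5460 = 812.0420 kg
Substrate = Total_raw * (1 - loss/100) = 812.0420 * (1 - 12.0080/100) = 714.5320 kg
Enzyme = Substrate * pct / 100 = 714.5320 * 2.2380 / 100 = 15.9912 kg


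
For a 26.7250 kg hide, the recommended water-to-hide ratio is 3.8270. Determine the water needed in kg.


Formula: Water = hide_weight * ratio
Substituting: Water = 26.7250 * 3.8270
Result: 102.2766 kg


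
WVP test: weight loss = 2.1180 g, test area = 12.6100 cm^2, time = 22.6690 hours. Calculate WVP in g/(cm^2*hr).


Formula: WVP = loss / (area * time)
Substituting: WVP = 2.1180 / (12.6100 * 22.6690)
Result: 0.00740932 g/(cm^2*hr)


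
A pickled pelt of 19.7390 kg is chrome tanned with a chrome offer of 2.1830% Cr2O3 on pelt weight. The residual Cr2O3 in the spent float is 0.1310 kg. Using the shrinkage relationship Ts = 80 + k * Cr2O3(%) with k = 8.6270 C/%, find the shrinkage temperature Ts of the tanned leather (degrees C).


Offered = pelt * offer_pct / 100 = 19.7390 * 2.1830 / 100 = 0.4309 kg
Uptake = offered - residual = 0.4309 - 0.1310 = 0.2999 kg
Cr2O3% on pelt = uptake / pelt * 100 = 0.2999 / 19.7390 * 100 = 1.5193 %
Ts = 80 + k * Cr2O3% = 80 + 8.6270 * 1.5193 = 93.1073 C


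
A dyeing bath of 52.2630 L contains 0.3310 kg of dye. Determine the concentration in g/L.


Formula: Conc = dye_mass(kg) / volume(L) * 1000
Substituting: Conc = 0.3310 / 52.2630 * 1000
Result: 6.3334 g/L


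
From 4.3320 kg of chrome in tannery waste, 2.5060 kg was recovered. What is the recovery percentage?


Formula: Recovery = recovered / input * 100
Substituting: Recovery = 2.5060 / 4.3320 * 100
Result: 57.8486 %


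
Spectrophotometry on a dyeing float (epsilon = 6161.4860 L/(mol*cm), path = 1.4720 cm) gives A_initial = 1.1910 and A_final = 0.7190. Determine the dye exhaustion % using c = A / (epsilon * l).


c_initial = A_i / (epsilon * l) = 1.1910 / (6161.4860 * 1.4720) = 1.3132e-04 mol/L
c_final = A_f / (epsilon * l) = 0.7190 / (6161.4860 * 1.4720) = 7.9275e-05 mol/L
Exhaustion = (c_initial - c_final) / c_initial * 100 = (1.3132e-04 - 7.9275e-05) / 1.3132e-04 * 100 = 39.6306 %


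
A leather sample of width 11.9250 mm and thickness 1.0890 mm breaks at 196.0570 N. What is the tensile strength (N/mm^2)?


Formula: TS = force / (width * thickness)
Substituting: TS = 196.0570 / (11.9250 * 1.0890)
Result: 15.0972 N/mm^2


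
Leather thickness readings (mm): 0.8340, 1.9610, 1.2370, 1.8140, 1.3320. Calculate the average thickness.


Formula: Average = sum / n
Substituting: Average = 7.1780 / 5
Result: 1.4356 mm


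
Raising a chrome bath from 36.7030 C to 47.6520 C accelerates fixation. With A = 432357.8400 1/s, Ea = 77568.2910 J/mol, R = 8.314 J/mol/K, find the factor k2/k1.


T1 = 36.7030 + 273.15 = 309.8530 K; T2 = 47.6520 + 273.15 = 320.8020 K
k1 = A * exp(-Ea/(R*T1)) = 432357.8400 * exp(-77568.2910/(8.314*309.8530)) = 3.6225e-08 1/s
k2 = A * exp(-Ea/(R*T2)) = 432357.8400 * exp(-77568.2910/(8.314*320.8020)) = 1.0123e-07 1/s
k2/k1 = 1.0123e-07 / 3.6225e-08 = 2.7946


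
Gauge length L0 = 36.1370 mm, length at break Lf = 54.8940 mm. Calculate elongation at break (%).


Formula: Elongation = (Lf - L0) / L0 * 100
Substituting: Elongation = (54.8940 - 36.1370) / 36.1370 * 100
Result: 51.9052 %


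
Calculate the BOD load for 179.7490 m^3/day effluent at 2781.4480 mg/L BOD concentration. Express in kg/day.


Formula: BOD_load = volume * conc / 1000
Substituting: BOD_load = 179.7490 * 2781.4480 / 1000
Result: 499.9625 kg/day


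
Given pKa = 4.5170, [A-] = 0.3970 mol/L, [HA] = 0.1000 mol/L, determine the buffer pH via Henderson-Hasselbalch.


ratio = [A-] / [HA] = 0.3970 / 0.1000 = 3.9700
log10(ratio) = 0.5988
pH = pKa + log10(ratio) = 4.5170 + 0.5988 = 5.1158


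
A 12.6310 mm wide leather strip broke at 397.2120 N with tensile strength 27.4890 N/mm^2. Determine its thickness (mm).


Formula: t = F / (TS * w)
Substituting: t = 397.2120 / (27.4890 * 12.6310)
Result: 1.1440 mm


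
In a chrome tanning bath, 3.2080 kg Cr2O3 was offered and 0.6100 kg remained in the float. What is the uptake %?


Formula: Uptake = (offered - residual) / offered * 100
Substituting: Uptake = (3.2080 - 0.6100) / 3.2080 * 100
Result: 80.9850 %


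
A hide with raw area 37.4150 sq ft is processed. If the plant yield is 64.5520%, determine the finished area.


Formula: finished = raw * yield / 100
Substituting: finished = 37.4150 * 64.5520 / 100
Result: 24.1521 sq ft


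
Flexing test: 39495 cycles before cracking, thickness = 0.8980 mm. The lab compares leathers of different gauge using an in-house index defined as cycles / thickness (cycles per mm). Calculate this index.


Formula: Index = cycles / thickness
Substituting: Index = 39495 / 0.8980
Result: 43981.0690 cycles/mm


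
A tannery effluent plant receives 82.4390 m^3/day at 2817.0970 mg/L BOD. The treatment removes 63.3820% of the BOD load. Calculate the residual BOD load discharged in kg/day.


Load_in = volume * conc / 1000 = 82.4390 * 2817.0970 / 1000 = 232.2387 kg/day
Removed = Load_in * eff / 100 = 232.2387 * 63.3820 / 100 = 147.1975 kg/day
Load_out = Load_in - Removed = 232.2387 - 147.1975 = 85.0412 kg/day


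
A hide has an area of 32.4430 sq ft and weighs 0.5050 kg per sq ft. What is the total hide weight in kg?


Formula: Weight = area * weight_per_sqft
Substituting: Weight = 32.4430 * 0.5050
Result: 16.3837 kg


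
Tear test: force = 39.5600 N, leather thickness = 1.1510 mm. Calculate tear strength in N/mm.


Formula: Tear strength = force / thickness
Substituting: Tear strength = 39.5600 / 1.1510
Result: 34.3701 N/mm


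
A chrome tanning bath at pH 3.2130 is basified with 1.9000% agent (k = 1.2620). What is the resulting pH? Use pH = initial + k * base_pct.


Formula: pH_final = pH_initial + k * base_pct
Substituting: pH_final = 3.2130 + 1.2620 * 1.9000
Result: 5.6108


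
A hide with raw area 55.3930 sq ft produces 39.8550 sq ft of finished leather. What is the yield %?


Formula: Yield = finished / raw * 100
Substituting: Yield = 39.8550 / 55.3930 * 100
Result: 71.9495 %


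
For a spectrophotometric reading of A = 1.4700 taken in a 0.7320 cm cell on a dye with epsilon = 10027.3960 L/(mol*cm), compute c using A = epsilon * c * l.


Formula: c = A / (epsilon * l)
Substituting: c = 1.4700 / (10027.3960 * 0.7320)
Result: 2.0027e-04 mol/L


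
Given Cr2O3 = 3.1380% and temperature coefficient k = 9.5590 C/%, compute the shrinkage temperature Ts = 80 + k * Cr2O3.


Formula: Ts = 80 + k * Cr2O3
Substituting: Ts = 80 + 9.5590 * 3.1380
Result: 109.9961 C


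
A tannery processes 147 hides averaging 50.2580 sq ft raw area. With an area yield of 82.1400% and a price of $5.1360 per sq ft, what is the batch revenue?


Raw_total = N * avg_area = 147 * 50.2580 = 7387.9260 sq ft
Finished = Raw_total * yield / 100 = 7387.9260 * 82.1400 / 100 = 6068.4424 sq ft
Value = Finished * price = 6068.4424 * 5.1360 = 31167.5203 $


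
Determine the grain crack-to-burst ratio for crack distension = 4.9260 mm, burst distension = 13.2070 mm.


Formula: Ratio = crack / burst
Substituting: Ratio = 4.9260 / 13.2070
Result: 0.3730


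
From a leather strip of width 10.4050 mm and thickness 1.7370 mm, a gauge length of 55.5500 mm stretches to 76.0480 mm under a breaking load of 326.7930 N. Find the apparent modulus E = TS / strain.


TS = F / (w * t) = 326.7930 / (10.4050 * 1.7370) = 18.0813 N/mm^2
strain = (Lf - L0) / L0 = (76.0480 - 55.5500) / 55.5500 = 0.3690
E = TS / strain = 18.0813 / 0.3690 = 49.0008 N/mm^2


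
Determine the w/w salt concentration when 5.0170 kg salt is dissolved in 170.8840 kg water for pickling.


Formula: Conc = salt / (water + salt) * 100
Substituting: Conc = 5.0170 / (170.8840 + 5.0170) * 100
Result: 2.8522 %


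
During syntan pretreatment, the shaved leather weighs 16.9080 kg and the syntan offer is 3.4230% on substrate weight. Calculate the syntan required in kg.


Formula: Syntan = substrate * pct / 100
Substituting: Syntan = 16.9080 * 3.4230 / 100
Result: 0.5788 kg


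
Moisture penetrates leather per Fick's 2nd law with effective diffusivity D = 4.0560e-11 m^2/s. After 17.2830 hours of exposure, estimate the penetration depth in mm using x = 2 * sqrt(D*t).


t = 17.2830 hr * 3600 = 62218.8000 s
D * t = 4.0560e-11 * 62218.8000 = 2.5236e-06
x = 2 * sqrt(D*t) = 2 * sqrt(2.5236e-06) = 0.00317717 m = 3.1772 mm


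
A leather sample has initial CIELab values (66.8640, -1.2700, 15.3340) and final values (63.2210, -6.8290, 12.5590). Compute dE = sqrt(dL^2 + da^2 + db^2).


dL = -3.6430, da = -5.5590, db = -2.7750
dE = sqrt((-3.6430)^2 + (-5.5590)^2 + (-2.7750)^2) = 7.2024


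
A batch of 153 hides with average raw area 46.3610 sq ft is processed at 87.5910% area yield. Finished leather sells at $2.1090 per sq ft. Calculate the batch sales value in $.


Raw_total = N * avg_area = 153 * 46.3610 = 7093.2330 sq ft
Finished = Raw_total * yield / 100 = 7093.2330 * 87.5910 / 100 = 6213.0337 sq ft
Value = Finished * price = 6213.0337 * 2.1090 = 13103.2881 $


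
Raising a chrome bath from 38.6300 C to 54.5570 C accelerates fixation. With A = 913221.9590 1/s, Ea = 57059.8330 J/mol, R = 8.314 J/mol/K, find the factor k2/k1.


T1 = 38.6300 + 273.15 = 311.7800 K; T2 = 54.5570 + 273.15 = 327.7070 K
k1 = A * exp(-Ea/(R*T1)) = 913221.9590 * exp(-57059.8330/(8.314*311.7800)) = 2.5154e-04 1/s
k2 = A * exp(-Ea/(R*T2)) = 913221.9590 * exp(-57059.8330/(8.314*327.7070)) = 7.3322e-04 1/s
k2/k1 = 7.3322e-04 / 2.5154e-04 = 2.9149


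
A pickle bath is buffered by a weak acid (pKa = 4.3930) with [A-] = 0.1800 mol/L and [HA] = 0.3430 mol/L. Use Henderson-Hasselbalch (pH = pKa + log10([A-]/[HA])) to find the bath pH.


ratio = [A-] / [HA] = 0.1800 / 0.3430 = 0.5248
log10(ratio) = -0.2800
pH = pKa + log10(ratio) = 4.3930 - 0.2800 = 4.1130


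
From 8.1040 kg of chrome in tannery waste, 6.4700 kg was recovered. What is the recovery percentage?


Formula: Recovery = recovered / input * 100
Substituting: Recovery = 6.4700 / 8.1040 * 100
Result: 79.8371 %


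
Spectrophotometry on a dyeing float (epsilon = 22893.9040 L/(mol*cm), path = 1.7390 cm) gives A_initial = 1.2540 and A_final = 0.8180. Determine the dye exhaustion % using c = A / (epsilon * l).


c_initial = A_i / (epsilon * l) = 1.2540 / (22893.9040 * 1.7390) = 3.1498e-05 mol/L
c_final = A_f / (epsilon * l) = 0.8180 / (22893.9040 * 1.7390) = 2.0546e-05 mol/L
Exhaustion = (c_initial - c_final) / c_initial * 100 = (3.1498e-05 - 2.0546e-05) / 3.1498e-05 * 100 = 34.7687 %


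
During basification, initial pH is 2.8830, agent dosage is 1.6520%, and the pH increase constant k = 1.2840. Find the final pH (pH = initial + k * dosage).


Formula: pH_final = pH_initial + k * base_pct
Substituting: pH_final = 2.8830 + 1.2840 * 1.6520
Result: 5.0042


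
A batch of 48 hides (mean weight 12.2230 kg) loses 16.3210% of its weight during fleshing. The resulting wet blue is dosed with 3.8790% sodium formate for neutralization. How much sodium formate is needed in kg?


Total_raw = N * avg_wt = 48 * 12.2230 = 586.7040 kg
Substrate = Total_raw * (1 - loss/100) = 586.7040 * (1 - 16.3210/100) = 490.9480 kg
Neutralizer = Substrate * pct / 100 = 490.9480 * 3.8790 / 100 = 19.0439 kg


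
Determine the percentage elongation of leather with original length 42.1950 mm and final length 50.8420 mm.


Formula: Elongation = (Lf - L0) / L0 * 100
Substituting: Elongation = (50.8420 - 42.1950) / 42.1950 * 100
Result: 20.4929 %


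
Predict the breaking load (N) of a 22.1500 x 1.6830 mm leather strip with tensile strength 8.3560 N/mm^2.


Formula: F = TS * w * t
Substituting: F = 8.3560 * 22.1500 * 1.6830
Result: 311.4987 N


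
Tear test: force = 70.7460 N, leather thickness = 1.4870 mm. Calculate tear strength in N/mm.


Formula: Tear strength = force / thickness
Substituting: Tear strength = 70.7460 / 1.4870
Result: 47.5763 N/mm


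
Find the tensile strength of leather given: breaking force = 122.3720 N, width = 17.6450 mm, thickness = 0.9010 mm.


Formula: TS = force / (width * thickness)
Substituting: TS = 122.3720 / (17.6450 * 0.9010)
Result: 7.6973 N/mm^2


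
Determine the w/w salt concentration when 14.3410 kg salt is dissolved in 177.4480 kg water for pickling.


Formula: Conc = salt / (water + salt) * 100
Substituting: Conc = 14.3410 / (177.4480 + 14.3410) * 100
Result: 7.4775 %


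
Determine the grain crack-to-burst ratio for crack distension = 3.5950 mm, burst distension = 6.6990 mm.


Formula: Ratio = crack / burst
Substituting: Ratio = 3.5950 / 6.6990
Result: 0.5366


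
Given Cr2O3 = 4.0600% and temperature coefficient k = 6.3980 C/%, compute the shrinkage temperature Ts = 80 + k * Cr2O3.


Formula: Ts = 80 + k * Cr2O3
Substituting: Ts = 80 + 6.3980 * 4.0600
Result: 105.9759 C


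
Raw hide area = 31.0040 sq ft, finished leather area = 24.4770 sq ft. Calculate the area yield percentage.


Formula: Yield = finished / raw * 100
Substituting: Yield = 24.4770 / 31.0040 * 100
Result: 78.9479 %


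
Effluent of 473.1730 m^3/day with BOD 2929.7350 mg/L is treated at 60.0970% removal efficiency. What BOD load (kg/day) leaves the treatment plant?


Load_in = volume * conc / 1000 = 473.1730 * 2929.7350 / 1000 = 1386.2715 kg/day
Removed = Load_in * eff / 100 = 1386.2715 * 60.0970 / 100 = 833.1076 kg/day
Load_out = Load_in - Removed = 1386.2715 - 833.1076 = 553.1639 kg/day


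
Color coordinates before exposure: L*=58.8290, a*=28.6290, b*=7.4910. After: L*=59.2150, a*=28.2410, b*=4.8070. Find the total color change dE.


dL = 0.3860, da = -0.3880, db = -2.6840
dE = sqrt(0.3860^2 + (-0.3880)^2 + (-2.6840)^2) = 2.7392


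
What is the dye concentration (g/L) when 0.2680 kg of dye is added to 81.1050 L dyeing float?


Formula: Conc = dye_mass(kg) / volume(L) * 1000
Substituting: Conc = 0.2680 / 81.1050 * 1000
Result: 3.3044 g/L


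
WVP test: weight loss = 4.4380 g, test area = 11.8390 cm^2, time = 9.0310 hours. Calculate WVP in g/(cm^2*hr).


Formula: WVP = loss / (area * time)
Substituting: WVP = 4.4380 / (11.8390 * 9.0310)
Result: 0.0415084 g/(cm^2*hr)


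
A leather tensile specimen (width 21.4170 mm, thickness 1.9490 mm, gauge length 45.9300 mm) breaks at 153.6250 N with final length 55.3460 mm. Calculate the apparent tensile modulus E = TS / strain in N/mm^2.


TS = F / (w * t) = 153.6250 / (21.4170 * 1.9490) = 3.6804 N/mm^2
strain = (Lf - L0) / L0 = (55.3460 - 45.9300) / 45.9300 = 0.2050
E = TS / strain = 3.6804 / 0.2050 = 17.9524 N/mm^2


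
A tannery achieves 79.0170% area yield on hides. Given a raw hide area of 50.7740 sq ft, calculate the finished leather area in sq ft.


Formula: finished = raw * yield / 100
Substituting: finished = 50.7740 * 79.0170 / 100
Result: 40.1201 sq ft


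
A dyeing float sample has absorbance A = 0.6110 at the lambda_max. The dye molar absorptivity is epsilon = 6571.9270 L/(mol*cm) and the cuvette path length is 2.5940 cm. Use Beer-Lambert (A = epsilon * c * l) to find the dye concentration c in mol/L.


Formula: c = A / (epsilon * l)
Substituting: c = 0.6110 / (6571.9270 * 2.5940)
Result: 3.5841e-05 mol/L


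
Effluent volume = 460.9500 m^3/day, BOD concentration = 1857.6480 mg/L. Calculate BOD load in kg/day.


Formula: BOD_load = volume * conc / 1000
Substituting: BOD_load = 460.9500 * 1857.6480 / 1000
Result: 856.2828 kg/day


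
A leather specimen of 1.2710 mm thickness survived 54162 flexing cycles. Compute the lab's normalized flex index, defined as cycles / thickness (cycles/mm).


Formula: Index = cycles / thickness
Substituting: Index = 54162 / 1.2710
Result: 42613.6900 cycles/mm


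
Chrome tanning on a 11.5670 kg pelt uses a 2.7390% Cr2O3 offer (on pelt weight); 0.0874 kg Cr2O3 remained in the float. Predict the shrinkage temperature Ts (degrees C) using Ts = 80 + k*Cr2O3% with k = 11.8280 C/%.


Offered = pelt * offer_pct / 100 = 11.5670 * 2.7390 / 100 = 0.3168 kg
Uptake = offered - residual = 0.3168 - 0.0874 = 0.2294 kg
Cr2O3% on pelt = uptake / pelt * 100 = 0.2294 / 11.5670 * 100 = 1.9834 %
Ts = 80 + k * Cr2O3% = 80 + 11.8280 * 1.9834 = 103.4597 C


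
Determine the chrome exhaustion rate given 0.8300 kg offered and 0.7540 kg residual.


Formula: Uptake = (offered - residual) / offered * 100
Substituting: Uptake = (0.8300 - 0.7540) / 0.8300 * 100
Result: 9.1566 %


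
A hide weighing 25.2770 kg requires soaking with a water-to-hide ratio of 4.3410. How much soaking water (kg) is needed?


Formula: Water = hide_weight * ratio
Substituting: Water = 25.2770 * 4.3410
Result: 109.7275 kg


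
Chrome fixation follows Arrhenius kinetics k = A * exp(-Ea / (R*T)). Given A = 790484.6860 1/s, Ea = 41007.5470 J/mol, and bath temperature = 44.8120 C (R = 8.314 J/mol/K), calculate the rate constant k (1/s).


T_K = T_C + 273.15 = 44.8120 + 273.15 = 317.9620 K
exponent = -Ea / (R * T_K) = -41007.5470 / (8.314 * 317.9620) = -15.5124
k = A * exp(exponent) = 790484.6860 * exp(-15.5124) = 0.1449 1/s


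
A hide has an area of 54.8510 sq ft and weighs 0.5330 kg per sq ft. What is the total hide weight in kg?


Formula: Weight = area * weight_per_sqft
Substituting: Weight = 54.8510 * 0.5330
Result: 29.2356 kg


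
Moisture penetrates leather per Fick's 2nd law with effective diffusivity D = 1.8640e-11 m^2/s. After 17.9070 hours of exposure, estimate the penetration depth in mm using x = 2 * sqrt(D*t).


t = 17.9070 hr * 3600 = 64465.2000 s
D * t = 1.8640e-11 * 64465.2000 = 1.2016e-06
x = 2 * sqrt(D*t) = 2 * sqrt(1.2016e-06) = 0.00219238 m = 2.1924 mm


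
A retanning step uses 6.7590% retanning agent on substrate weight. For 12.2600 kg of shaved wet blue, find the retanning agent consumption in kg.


Formula: Retan = substrate * pct / 100
Substituting: Retan = 12.2600 * 6.7590 / 100
Result: 0.8287 kg


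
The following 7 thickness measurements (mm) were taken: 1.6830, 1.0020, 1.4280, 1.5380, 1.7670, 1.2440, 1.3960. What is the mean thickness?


Formula: Average = sum / n
Substituting: Average = 10.0580 / 7
Result: 1.4369 mm


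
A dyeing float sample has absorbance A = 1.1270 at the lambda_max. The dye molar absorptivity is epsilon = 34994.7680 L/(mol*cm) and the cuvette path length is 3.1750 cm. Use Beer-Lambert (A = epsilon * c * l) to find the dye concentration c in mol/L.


Formula: c = A / (epsilon * l)
Substituting: c = 1.1270 / (34994.7680 * 3.1750)
Result: 1.0143e-05 mol/L


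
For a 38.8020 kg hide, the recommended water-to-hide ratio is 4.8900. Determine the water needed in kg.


Formula: Water = hide_weight * ratio
Substituting: Water = 38.8020 * 4.8900
Result: 189.7418 kg


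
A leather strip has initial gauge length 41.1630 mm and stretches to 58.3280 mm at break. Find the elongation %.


Formula: Elongation = (Lf - L0) / L0 * 100
Substituting: Elongation = (58.3280 - 41.1630) / 41.1630 * 100
Result: 41.7001 %


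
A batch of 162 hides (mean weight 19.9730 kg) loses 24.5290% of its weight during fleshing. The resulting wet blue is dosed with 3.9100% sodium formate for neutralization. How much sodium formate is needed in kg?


Total_raw = N * avg_wt = 162 * 19.9730 = 3235.6260 kg
Substrate = Total_raw * (1 - loss/100) = 3235.6260 * (1 - 24.5290/100) = 2441.9593 kg
Neutralizer = Substrate * pct / 100 = 2441.9593 * 3.9100 / 100 = 95.4806 kg


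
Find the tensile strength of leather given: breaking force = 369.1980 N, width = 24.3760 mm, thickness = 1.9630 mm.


Formula: TS = force / (width * thickness)
Substituting: TS = 369.1980 / (24.3760 * 1.9630)
Result: 7.7157 N/mm^2


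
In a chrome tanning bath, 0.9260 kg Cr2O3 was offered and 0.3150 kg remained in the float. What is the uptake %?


Formula: Uptake = (offered - residual) / offered * 100
Substituting: Uptake = (0.9260 - 0.3150) / 0.9260 * 100
Result: 65.9827 %


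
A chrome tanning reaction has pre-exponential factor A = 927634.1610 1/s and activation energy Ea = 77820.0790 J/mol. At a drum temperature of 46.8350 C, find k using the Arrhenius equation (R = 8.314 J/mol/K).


T_K = T_C + 273.15 = 46.8350 + 273.15 = 319.9850 K
exponent = -Ea / (R * T_K) = -77820.0790 / (8.314 * 319.9850) = -29.2518
k = A * exp(exponent) = 927634.1610 * exp(-29.2518) = 1.8344e-07 1/s


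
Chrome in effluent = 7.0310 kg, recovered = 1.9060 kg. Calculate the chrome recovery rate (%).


Formula: Recovery = recovered / input * 100
Substituting: Recovery = 1.9060 / 7.0310 * 100
Result: 27.1085 %


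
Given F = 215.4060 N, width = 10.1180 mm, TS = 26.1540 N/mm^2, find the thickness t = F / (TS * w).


Formula: t = F / (TS * w)
Substituting: t = 215.4060 / (26.1540 * 10.1180)
Result: 0.8140 mm


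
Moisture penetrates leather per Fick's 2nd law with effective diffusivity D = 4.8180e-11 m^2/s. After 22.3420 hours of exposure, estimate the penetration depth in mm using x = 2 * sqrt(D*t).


t = 22.3420 hr * 3600 = 80431.2000 s
D * t = 4.8180e-11 * 80431.2000 = 3.8752e-06
x = 2 * sqrt(D*t) = 2 * sqrt(3.8752e-06) = 0.00393709 m = 3.9371 mm


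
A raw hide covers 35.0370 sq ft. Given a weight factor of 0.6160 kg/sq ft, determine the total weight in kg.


Formula: Weight = area * weight_per_sqft
Substituting: Weight = 35.0370 * 0.6160
Result: 21.5828 kg


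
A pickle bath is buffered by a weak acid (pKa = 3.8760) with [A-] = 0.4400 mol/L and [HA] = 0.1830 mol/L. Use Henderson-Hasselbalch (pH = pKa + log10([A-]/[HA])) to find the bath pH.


ratio = [A-] / [HA] = 0.4400 / 0.1830 = 2.4044
log10(ratio) = 0.3810
pH = pKa + log10(ratio) = 3.8760 + 0.3810 = 4.2570


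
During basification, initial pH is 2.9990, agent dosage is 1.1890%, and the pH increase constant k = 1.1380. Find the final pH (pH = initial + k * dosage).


Formula: pH_final = pH_initial + k * base_pct
Substituting: pH_final = 2.9990 + 1.1380 * 1.1890
Result: 4.3521


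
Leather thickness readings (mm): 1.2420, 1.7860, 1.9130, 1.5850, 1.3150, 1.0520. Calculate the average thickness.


Formula: Average = sum / n
Substituting: Average = 8.8930 / 6
Result: 1.4822 mm


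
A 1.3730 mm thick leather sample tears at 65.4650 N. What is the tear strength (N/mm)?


Formula: Tear strength = force / thickness
Substituting: Tear strength = 65.4650 / 1.3730
Result: 47.6803 N/mm


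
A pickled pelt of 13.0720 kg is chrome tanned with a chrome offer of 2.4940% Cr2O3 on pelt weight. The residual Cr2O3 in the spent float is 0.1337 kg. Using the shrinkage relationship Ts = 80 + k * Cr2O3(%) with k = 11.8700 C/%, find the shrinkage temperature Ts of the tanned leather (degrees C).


Offered = pelt * offer_pct / 100 = 13.0720 * 2.4940 / 100 = 0.3260 kg
Uptake = offered - residual = 0.3260 - 0.1337 = 0.1923 kg
Cr2O3% on pelt = uptake / pelt * 100 = 0.1923 / 13.0720 * 100 = 1.4712 %
Ts = 80 + k * Cr2O3% = 80 + 11.8700 * 1.4712 = 97.4632 C


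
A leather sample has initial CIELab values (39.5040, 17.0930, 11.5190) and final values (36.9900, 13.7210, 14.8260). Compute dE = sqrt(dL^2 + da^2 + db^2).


dL = -2.5140, da = -3.3720, db = 3.3070
dE = sqrt((-2.5140)^2 + (-3.3720)^2 + 3.3070^2) = 5.3504


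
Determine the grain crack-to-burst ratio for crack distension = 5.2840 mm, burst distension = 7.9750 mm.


Formula: Ratio = crack / burst
Substituting: Ratio = 5.2840 / 7.9750
Result: 0.6626


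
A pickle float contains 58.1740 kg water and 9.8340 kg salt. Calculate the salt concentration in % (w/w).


Formula: Conc = salt / (water + salt) * 100
Substituting: Conc = 9.8340 / (58.1740 + 9.8340) * 100
Result: 14.4601 %


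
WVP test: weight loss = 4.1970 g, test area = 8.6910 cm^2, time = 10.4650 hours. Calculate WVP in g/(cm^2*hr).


Formula: WVP = loss / (area * time)
Substituting: WVP = 4.1970 / (8.6910 * 10.4650)
Result: 0.0461456 g/(cm^2*hr)


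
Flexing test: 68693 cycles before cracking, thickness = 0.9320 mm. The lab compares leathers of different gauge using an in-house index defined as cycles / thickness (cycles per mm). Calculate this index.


Formula: Index = cycles / thickness
Substituting: Index = 68693 / 0.9320
Result: 73704.9356 cycles/mm


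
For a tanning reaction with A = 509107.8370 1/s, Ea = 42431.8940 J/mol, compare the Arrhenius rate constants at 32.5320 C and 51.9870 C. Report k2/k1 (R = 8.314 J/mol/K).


T1 = 32.5320 + 273.15 = 305.6820 K; T2 = 51.9870 + 273.15 = 325.1370 K
k1 = A * exp(-Ea/(R*T1)) = 509107.8370 * exp(-42431.8940/(8.314*305.6820)) = 0.0285646 1/s
k2 = A * exp(-Ea/(R*T2)) = 509107.8370 * exp(-42431.8940/(8.314*325.1370)) = 0.077571 1/s
k2/k1 = 0.077571 / 0.0285646 = 2.7156


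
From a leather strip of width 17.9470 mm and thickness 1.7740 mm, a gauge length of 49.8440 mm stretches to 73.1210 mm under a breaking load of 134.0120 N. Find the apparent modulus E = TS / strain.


TS = F / (w * t) = 134.0120 / (17.9470 * 1.7740) = 4.2092 N/mm^2
strain = (Lf - L0) / L0 = (73.1210 - 49.8440) / 49.8440 = 0.4670
E = TS / strain = 4.2092 / 0.4670 = 9.0133 N/mm^2


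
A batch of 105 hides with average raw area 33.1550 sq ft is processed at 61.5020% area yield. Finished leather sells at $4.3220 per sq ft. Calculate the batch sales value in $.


Raw_total = N * avg_area = 105 * 33.1550 = 3481.2750 sq ft
Finished = Raw_total * yield / 100 = 3481.2750 * 61.5020 / 100 = 2141.0538 sq ft
Value = Finished * price = 2141.0538 * 4.3220 = 9253.6343 $


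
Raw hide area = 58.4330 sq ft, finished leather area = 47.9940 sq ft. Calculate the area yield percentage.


Formula: Yield = finished / raw * 100
Substituting: Yield = 47.9940 / 58.4330 * 100
Result: 82.1351 %


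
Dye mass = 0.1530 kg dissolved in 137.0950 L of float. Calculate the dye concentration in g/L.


Formula: Conc = dye_mass(kg) / volume(L) * 1000
Substituting: Conc = 0.1530 / 137.0950 * 1000
Result: 1.1160 g/L


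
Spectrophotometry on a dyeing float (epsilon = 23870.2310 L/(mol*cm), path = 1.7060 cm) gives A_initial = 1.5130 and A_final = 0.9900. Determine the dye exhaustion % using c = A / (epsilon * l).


c_initial = A_i / (epsilon * l) = 1.5130 / (23870.2310 * 1.7060) = 3.7154e-05 mol/L
c_final = A_f / (epsilon * l) = 0.9900 / (23870.2310 * 1.7060) = 2.4311e-05 mol/L
Exhaustion = (c_initial - c_final) / c_initial * 100 = (3.7154e-05 - 2.4311e-05) / 3.7154e-05 * 100 = 34.5671 %


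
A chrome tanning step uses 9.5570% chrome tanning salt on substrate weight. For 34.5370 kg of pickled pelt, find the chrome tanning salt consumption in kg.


Formula: Chrome = substrate * pct / 100
Substituting: Chrome = 34.5370 * 9.5570 / 100
Result: 3.3007 kg


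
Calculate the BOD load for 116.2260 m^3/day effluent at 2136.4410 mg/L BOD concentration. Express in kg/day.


Formula: BOD_load = volume * conc / 1000
Substituting: BOD_load = 116.2260 * 2136.4410 / 1000
Result: 248.3100 kg/day


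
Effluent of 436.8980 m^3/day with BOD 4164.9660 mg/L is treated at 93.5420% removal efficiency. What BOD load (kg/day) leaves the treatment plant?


Load_in = volume * conc / 1000 = 436.8980 * 4164.9660 / 1000 = 1819.6653 kg/day
Removed = Load_in * eff / 100 = 1819.6653 * 93.5420 / 100 = 1702.1513 kg/day
Load_out = Load_in - Removed = 1819.6653 - 1702.1513 = 117.5140 kg/day


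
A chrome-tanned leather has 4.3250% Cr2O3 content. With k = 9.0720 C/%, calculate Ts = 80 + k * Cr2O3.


Formula: Ts = 80 + k * Cr2O3
Substituting: Ts = 80 + 9.0720 * 4.3250
Result: 119.2364 C


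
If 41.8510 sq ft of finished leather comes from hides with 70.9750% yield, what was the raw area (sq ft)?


Formula: raw = finished * 100 / yield
Substituting: raw = 41.8510 * 100 / 70.9750
Result: 58.9658 sq ft


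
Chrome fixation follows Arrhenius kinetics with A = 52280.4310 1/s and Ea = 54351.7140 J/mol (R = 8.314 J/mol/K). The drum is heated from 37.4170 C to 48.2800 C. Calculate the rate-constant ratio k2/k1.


T1 = 37.4170 + 273.15 = 310.5670 K; T2 = 48.2800 + 273.15 = 321.4300 K
k1 = A * exp(-Ea/(R*T1)) = 52280.4310 * exp(-54351.7140/(8.314*310.5670)) = 3.7716e-05 1/s
k2 = A * exp(-Ea/(R*T2)) = 52280.4310 * exp(-54351.7140/(8.314*321.4300)) = 7.6822e-05 1/s
k2/k1 = 7.6822e-05 / 3.7716e-05 = 2.0368


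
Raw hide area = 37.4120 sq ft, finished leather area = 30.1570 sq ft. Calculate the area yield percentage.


Formula: Yield = finished / raw * 100
Substituting: Yield = 30.1570 / 37.4120 * 100
Result: 80.6078 %


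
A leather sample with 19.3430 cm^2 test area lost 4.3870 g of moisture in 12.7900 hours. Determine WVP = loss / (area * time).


Formula: WVP = loss / (area * time)
Substituting: WVP = 4.3870 / (19.3430 * 12.7900)
Result: 0.0177326 g/(cm^2*hr)


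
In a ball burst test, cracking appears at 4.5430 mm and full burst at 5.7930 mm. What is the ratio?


Formula: Ratio = crack / burst
Substituting: Ratio = 4.5430 / 5.7930
Result: 0.7842


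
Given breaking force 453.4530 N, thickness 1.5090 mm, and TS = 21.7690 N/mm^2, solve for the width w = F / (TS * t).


Formula: w = F / (TS * t)
Substituting: w = 453.4530 / (21.7690 * 1.5090)
Result: 13.8040 mm


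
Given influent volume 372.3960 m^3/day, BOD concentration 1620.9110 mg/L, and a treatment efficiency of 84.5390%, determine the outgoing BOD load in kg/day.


Load_in = volume * conc / 1000 = 372.3960 * 1620.9110 / 1000 = 603.6208 kg/day
Removed = Load_in * eff / 100 = 603.6208 * 84.5390 / 100 = 510.2950 kg/day
Load_out = Load_in - Removed = 603.6208 - 510.2950 = 93.3258 kg/day


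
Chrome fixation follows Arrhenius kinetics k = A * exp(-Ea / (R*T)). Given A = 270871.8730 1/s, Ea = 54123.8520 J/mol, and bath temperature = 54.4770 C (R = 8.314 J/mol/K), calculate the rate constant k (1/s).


T_K = T_C + 273.15 = 54.4770 + 273.15 = 327.6270 K
exponent = -Ea / (R * T_K) = -54123.8520 / (8.314 * 327.6270) = -19.8701
k = A * exp(exponent) = 270871.8730 * exp(-19.8701) = 6.3578e-04 1/s


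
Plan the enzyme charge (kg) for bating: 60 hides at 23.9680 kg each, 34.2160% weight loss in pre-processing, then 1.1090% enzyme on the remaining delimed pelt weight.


Total_raw = N * avg_wt = 60 * 23.9680 = 1438.0800 kg
Substrate = Total_raw * (1 - loss/100) = 1438.0800 * (1 - 34.2160/100) = 946.0265 kg
Enzyme = Substrate * pct / 100 = 946.0265 * 1.1090 / 100 = 10.4914 kg


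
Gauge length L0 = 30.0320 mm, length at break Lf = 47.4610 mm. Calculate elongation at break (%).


Formula: Elongation = (Lf - L0) / L0 * 100
Substituting: Elongation = (47.4610 - 30.0320) / 30.0320 * 100
Result: 58.0348 %


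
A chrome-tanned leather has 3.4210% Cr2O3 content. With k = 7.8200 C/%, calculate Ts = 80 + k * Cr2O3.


Formula: Ts = 80 + k * Cr2O3
Substituting: Ts = 80 + 7.8200 * 3.4210
Result: 106.7522 C


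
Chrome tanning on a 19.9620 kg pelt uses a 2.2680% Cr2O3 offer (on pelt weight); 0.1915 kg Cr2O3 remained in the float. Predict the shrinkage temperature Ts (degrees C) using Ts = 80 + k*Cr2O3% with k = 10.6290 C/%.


Offered = pelt * offer_pct / 100 = 19.9620 * 2.2680 / 100 = 0.4527 kg
Uptake = offered - residual = 0.4527 - 0.1915 = 0.2612 kg
Cr2O3% on pelt = uptake / pelt * 100 = 0.2612 / 19.9620 * 100 = 1.3087 %
Ts = 80 + k * Cr2O3% = 80 + 10.6290 * 1.3087 = 93.9099 C


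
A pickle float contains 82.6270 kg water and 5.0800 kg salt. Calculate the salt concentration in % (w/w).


Formula: Conc = salt / (water + salt) * 100
Substituting: Conc = 5.0800 / (82.6270 + 5.0800) * 100
Result: 5.7920 %


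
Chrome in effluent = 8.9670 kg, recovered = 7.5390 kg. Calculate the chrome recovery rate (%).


Formula: Recovery = recovered / input * 100
Substituting: Recovery = 7.5390 / 8.9670 * 100
Result: 84.0749 %


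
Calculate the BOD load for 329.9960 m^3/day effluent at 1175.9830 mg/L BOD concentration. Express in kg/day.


Formula: BOD_load = volume * conc / 1000
Substituting: BOD_load = 329.9960 * 1175.9830 / 1000
Result: 388.0697 kg/day


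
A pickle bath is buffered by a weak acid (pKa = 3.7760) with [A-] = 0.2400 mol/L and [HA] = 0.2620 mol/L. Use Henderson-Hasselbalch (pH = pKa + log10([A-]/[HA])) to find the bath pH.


ratio = [A-] / [HA] = 0.2400 / 0.2620 = 0.9160
log10(ratio) = -0.03809
pH = pKa + log10(ratio) = 3.7760 - 0.03809 = 3.7379


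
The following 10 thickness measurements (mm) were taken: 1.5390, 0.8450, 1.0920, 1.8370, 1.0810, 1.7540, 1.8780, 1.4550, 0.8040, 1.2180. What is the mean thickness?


Formula: Average = sum / n
Substituting: Average = 13.5030 / 10
Result: 1.3503 mm


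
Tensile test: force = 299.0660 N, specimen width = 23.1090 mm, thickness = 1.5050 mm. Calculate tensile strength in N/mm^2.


Formula: TS = force / (width * thickness)
Substituting: TS = 299.0660 / (23.1090 * 1.5050)
Result: 8.5990 N/mm^2


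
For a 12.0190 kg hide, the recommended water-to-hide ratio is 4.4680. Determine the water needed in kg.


Formula: Water = hide_weight * ratio
Substituting: Water = 12.0190 * 4.4680
Result: 53.7009 kg


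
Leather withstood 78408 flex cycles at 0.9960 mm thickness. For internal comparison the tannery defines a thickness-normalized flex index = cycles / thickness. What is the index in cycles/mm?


Formula: Index = cycles / thickness
Substituting: Index = 78408 / 0.9960
Result: 78722.8916 cycles/mm


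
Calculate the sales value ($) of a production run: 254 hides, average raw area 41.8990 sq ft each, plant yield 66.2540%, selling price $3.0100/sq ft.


Raw_total = N * avg_area = 254 * 41.8990 = 10642.3460 sq ft
Finished = Raw_total * yield / 100 = 10642.3460 * 66.2540 / 100 = 7050.9799 sq ft
Value = Finished * price = 7050.9799 * 3.0100 = 21223.4496 $


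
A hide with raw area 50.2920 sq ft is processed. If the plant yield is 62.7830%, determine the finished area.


Formula: finished = raw * yield / 100
Substituting: finished = 50.2920 * 62.7830 / 100
Result: 31.5748 sq ft


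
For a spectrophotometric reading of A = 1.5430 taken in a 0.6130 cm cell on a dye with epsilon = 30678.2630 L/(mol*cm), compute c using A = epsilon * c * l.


Formula: c = A / (epsilon * l)
Substituting: c = 1.5430 / (30678.2630 * 0.6130)
Result: 8.2049e-05 mol/L


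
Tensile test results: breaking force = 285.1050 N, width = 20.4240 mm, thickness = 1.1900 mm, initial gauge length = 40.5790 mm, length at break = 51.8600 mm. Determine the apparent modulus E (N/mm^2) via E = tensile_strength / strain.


TS = F / (w * t) = 285.1050 / (20.4240 * 1.1900) = 11.7305 N/mm^2
strain = (Lf - L0) / L0 = (51.8600 - 40.5790) / 40.5790 = 0.2780
E = TS / strain = 11.7305 / 0.2780 = 42.1960 N/mm^2


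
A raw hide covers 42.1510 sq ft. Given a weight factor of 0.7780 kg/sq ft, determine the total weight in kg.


Formula: Weight = area * weight_per_sqft
Substituting: Weight = 42.1510 * 0.7780
Result: 32.7935 kg


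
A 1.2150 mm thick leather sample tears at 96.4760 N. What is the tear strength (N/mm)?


Formula: Tear strength = force / thickness
Substituting: Tear strength = 96.4760 / 1.2150
Result: 79.4041 N/mm


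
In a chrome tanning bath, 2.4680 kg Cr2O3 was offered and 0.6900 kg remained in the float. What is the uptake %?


Formula: Uptake = (offered - residual) / offered * 100
Substituting: Uptake = (2.4680 - 0.6900) / 2.4680 * 100
Result: 72.0421 %


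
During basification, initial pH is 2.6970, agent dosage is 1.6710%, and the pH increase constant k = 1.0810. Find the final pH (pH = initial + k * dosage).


Formula: pH_final = pH_initial + k * base_pct
Substituting: pH_final = 2.6970 + 1.0810 * 1.6710
Result: 4.5034


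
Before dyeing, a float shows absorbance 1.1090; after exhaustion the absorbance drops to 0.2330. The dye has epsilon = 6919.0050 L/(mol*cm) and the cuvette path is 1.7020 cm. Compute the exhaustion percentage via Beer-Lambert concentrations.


c_initial = A_i / (epsilon * l) = 1.1090 / (6919.0050 * 1.7020) = 9.4173e-05 mol/L
c_final = A_f / (epsilon * l) = 0.2330 / (6919.0050 * 1.7020) = 1.9786e-05 mol/L
Exhaustion = (c_initial - c_final) / c_initial * 100 = (9.4173e-05 - 1.9786e-05) / 9.4173e-05 * 100 = 78.9901 %


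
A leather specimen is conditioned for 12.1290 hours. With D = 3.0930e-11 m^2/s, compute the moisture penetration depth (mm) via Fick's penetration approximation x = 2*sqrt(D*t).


t = 12.1290 hr * 3600 = 43664.4000 s
D * t = 3.0930e-11 * 43664.4000 = 1.3505e-06
x = 2 * sqrt(D*t) = 2 * sqrt(1.3505e-06) = 0.00232425 m = 2.3243 mm


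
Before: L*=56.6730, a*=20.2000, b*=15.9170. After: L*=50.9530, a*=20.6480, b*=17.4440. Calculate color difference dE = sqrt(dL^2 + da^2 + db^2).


dL = -5.7200, da = 0.4480, db = 1.5270
dE = sqrt((-5.7200)^2 + 0.4480^2 + 1.5270^2) = 5.9372


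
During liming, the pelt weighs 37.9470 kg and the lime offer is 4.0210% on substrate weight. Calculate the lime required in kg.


Formula: Lime = substrate * pct / 100
Substituting: Lime = 37.9470 * 4.0210 / 100
Result: 1.5258 kg


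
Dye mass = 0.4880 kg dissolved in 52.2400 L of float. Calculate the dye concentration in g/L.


Formula: Conc = dye_mass(kg) / volume(L) * 1000
Substituting: Conc = 0.4880 / 52.2400 * 1000
Result: 9.3415 g/L


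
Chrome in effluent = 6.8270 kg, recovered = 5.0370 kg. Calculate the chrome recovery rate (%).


Formula: Recovery = recovered / input * 100
Substituting: Recovery = 5.0370 / 6.8270 * 100
Result: 73.7806 %


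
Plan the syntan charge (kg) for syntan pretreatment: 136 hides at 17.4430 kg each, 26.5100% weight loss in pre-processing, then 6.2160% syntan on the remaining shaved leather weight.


Total_raw = N * avg_wt = 136 * 17.4430 = 2372.2480 kg
Substrate = Total_raw * (1 - loss/100) = 2372.2480 * (1 - 26.5100/100) = 1743.3651 kg
Syntan = Substrate * pct / 100 = 1743.3651 * 6.2160 / 100 = 108.3676 kg


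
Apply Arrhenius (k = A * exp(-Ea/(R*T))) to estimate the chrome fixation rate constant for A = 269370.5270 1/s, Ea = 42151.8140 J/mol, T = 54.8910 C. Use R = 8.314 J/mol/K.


T_K = T_C + 273.15 = 54.8910 + 273.15 = 328.0410 K
exponent = -Ea / (R * T_K) = -42151.8140 / (8.314 * 328.0410) = -15.4553
k = A * exp(exponent) = 269370.5270 * exp(-15.4553) = 0.0522622 1/s
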